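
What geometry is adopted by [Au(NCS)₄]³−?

Ligand charges: each isothiocyanate is −1. With an overall charge of −3 the gold centre must be in the +1 oxidation state.
Au sits in group 11, so the d-electron count is 11 − 1 = 10.
Coordination number: 4.
A d¹⁰ ion has no crystal-field stabilisation preference between square planar and tetrahedral, so four ligands adopt the sterically favoured tetrahedral geometry.

tetrahedral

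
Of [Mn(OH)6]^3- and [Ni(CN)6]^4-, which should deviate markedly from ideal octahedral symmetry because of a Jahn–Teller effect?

[Mn(OH)6]^3-: Ligand charges: each hydroxide is −1. With an overall charge of −3 the manganese centre must be in the +3 oxidation state. Mn sits in group 7, so the d-electron count is 7 − 3 = 4. Hydroxide is a weak-field ligand for a first-row metal, so the complex is high-spin. The t₂g³e_g¹ (high-spin) configuration has an unevenly filled e_g set; the Jahn–Teller theorem predicts a tetragonal distortion (typically axial elongation) to lift the degeneracy.
[Ni(CN)6]^4-: Summing ligand charges against the −4 overall charge gives an oxidation state of +2 for nickel. Group 10 minus oxidation state 2 gives a d⁸ configuration. The d⁸ configuration leaves the e_g set evenly filled (or empty) — no strong Jahn–Teller driving force.

[Mn(OH)6]^3-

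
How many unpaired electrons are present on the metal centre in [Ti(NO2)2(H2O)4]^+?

1 unpaired electron

Each nitro (N-bound nitrite) is −1; water is neutral; balancing the +1 overall charge requires Ti(III).
Group 4 minus oxidation state 3 gives a d¹ configuration.
In an octahedral field the d¹ configuration is t₂g¹e_g⁰ (only one arrangement possible), giving 1 unpaired electron.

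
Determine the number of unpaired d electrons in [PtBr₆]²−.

Each bromide is −1; balancing the −2 overall charge requires Pt(IV).
Group 10 minus oxidation state 4 gives a d⁶ configuration.
The spin state decides the count: a 5d ion has a large Δₒ and is invariably low-spin.
An octahedral low-spin d⁶ ion is t₂g⁶e_g⁰, giving 0 unpaired electrons.

0 unpaired electrons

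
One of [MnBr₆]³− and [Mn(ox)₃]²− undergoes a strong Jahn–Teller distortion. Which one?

[MnBr₆]³−: Each bromide is −1; balancing the −3 overall charge requires Mn(III). Mn sits in group 7, so the d-electron count is 7 − 3 = 4. Bromide is a weak-field ligand for a first-row metal, so the complex is high-spin. The t₂g³e_g¹ (high-spin) configuration has an unevenly filled e_g set; the Jahn–Teller theorem predicts a tetragonal distortion (typically axial elongation) to lift the degeneracy.
[Mn(ox)₃]²−: Summing ligand charges against the −2 overall charge gives an oxidation state of +4 for manganese. Mn sits in group 7, so the d-electron count is 7 − 4 = 3. The d³ configuration leaves the e_g set evenly filled (or empty) — no strong Jahn–Teller driving force.

[MnBr₆]³−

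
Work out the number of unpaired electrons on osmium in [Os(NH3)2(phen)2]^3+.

1

Summing ligand charges against the +3 overall charge gives an oxidation state of +3 for osmium.
Group 8 minus oxidation state 3 gives a d⁵ configuration.
Counting donor atoms: 2×ammonia (monodentate) → 2 donors; 2×1,10-phenanthroline (bidentate) → 4 donors. Coordination number = 6.
The spin state decides the count: a 5d ion has a large Δₒ and is invariably low-spin.
An octahedral low-spin d⁵ ion is t₂g⁵e_g⁰, giving 1 unpaired electron.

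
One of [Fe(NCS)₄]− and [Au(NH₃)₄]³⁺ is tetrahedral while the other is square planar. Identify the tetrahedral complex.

[Fe(NCS)₄]−

For [Fe(NCS)₄]−: Each isothiocyanate is −1; balancing the −1 overall charge requires Fe(III). Group 8 minus oxidation state 3 gives a d⁵ configuration. A high-spin d⁵ ion has zero CFSE in either geometry, so four ligands adopt the sterically favoured tetrahedral geometry. → tetrahedral.
For [Au(NH₃)₄]³⁺: Ligand charges: ammonia is neutral. With an overall charge of +3 the gold centre must be in the +3 oxidation state. Au sits in group 11, so the d-electron count is 11 − 3 = 8. A 5d d⁸ ion has a large crystal-field splitting; square planar leaves the high-energy d_{x²−y²} orbital empty and maximises CFSE. → square planar.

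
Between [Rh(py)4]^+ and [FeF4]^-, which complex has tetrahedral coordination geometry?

[FeF4]^-

For [Rh(py)4]^+: Ligand charges: pyridine is neutral. With an overall charge of +1 the rhodium centre must be in the +1 oxidation state. Rhodium is a group-9 element; Rh(I) is therefore d⁸. A 4d d⁸ ion has a large crystal-field splitting; square planar leaves the high-energy d_{x²−y²} orbital empty and maximises CFSE. → square planar.
For [FeF4]^-: Summing ligand charges against the −1 overall charge gives an oxidation state of +3 for iron. Group 8 minus oxidation state 3 gives a d⁵ configuration. A high-spin d⁵ ion has zero CFSE in either geometry, so four ligands adopt the sterically favoured tetrahedral geometry. → tetrahedral.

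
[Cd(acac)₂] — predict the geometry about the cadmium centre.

tetrahedral

Summing ligand charges against the 0 overall charge gives an oxidation state of +2 for cadmium.
Cd sits in group 12, so the d-electron count is 12 − 2 = 10.
Counting donor atoms: 2×acetylacetonate (bidentate) → 4 donors. Coordination number = 4.
A d¹⁰ ion has no crystal-field stabilisation preference between square planar and tetrahedral, so four ligands adopt the sterically favoured tetrahedral geometry.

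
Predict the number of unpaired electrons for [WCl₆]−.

1 unpaired electron

Each chloride is −1; balancing the −1 overall charge requires W(V).
Tungsten is a group-6 element; W(V) is therefore d¹.
In an octahedral field the d¹ configuration is t₂g¹e_g⁰ (only one arrangement possible), giving 1 unpaired electron.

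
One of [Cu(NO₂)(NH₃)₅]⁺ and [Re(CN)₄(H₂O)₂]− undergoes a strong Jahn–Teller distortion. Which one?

[Cu(NO₂)(NH₃)₅]⁺: Ligand charges: each nitro (N-bound nitrite) is −1; ammonia is neutral. With an overall charge of +1 the copper centre must be in the +2 oxidation state. Cu sits in group 11, so the d-electron count is 11 − 2 = 9. The t₂g⁶e_g³ configuration has an unevenly filled e_g set; the Jahn–Teller theorem predicts a tetragonal distortion (typically axial elongation) to lift the degeneracy.
[Re(CN)₄(H₂O)₂]−: Each cyanide is −1; water is neutral; balancing the −1 overall charge requires Re(III). Re sits in group 7, so the d-electron count is 7 − 3 = 4. A 5d ion has a large Δₒ and is invariably low-spin. The d⁴ configuration leaves the e_g set evenly filled (or empty) — no strong Jahn–Teller driving force.

[Cu(NO₂)(NH₃)₅]⁺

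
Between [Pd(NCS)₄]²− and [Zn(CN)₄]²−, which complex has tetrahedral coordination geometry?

For [Pd(NCS)₄]²−: Summing ligand charges against the −2 overall charge gives an oxidation state of +2 for palladium. Palladium is a group-10 element; Pd(II) is therefore d⁸. A 4d d⁸ ion has a large crystal-field splitting; square planar leaves the high-energy d_{x²−y²} orbital empty and maximises CFSE. → square planar.
For [Zn(CN)₄]²−: Each cyanide is −1; balancing the −2 overall charge requires Zn(II). Zn sits in group 12, so the d-electron count is 12 − 2 = 10. A d¹⁰ ion has no crystal-field stabilisation preference between square planar and tetrahedral, so four ligands adopt the sterically favoured tetrahedral geometry. → tetrahedral.

[Zn(CN)₄]²−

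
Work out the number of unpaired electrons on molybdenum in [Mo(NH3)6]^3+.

3

Ligand charges: ammonia is neutral. With an overall charge of +3 the molybdenum centre must be in the +3 oxidation state.
Mo sits in group 6, so the d-electron count is 6 − 3 = 3.
In an octahedral field the d³ configuration is t₂g³e_g⁰ (only one arrangement possible), giving 3 unpaired electrons.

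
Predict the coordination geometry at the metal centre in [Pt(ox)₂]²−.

Each oxalate is −2; balancing the −2 overall charge requires Pt(II).
Group 10 minus oxidation state 2 gives a d⁸ configuration.
Counting donor atoms: 2×oxalate (bidentate) → 4 donors. Coordination number = 4.
A 5d d⁸ ion has a large crystal-field splitting; square planar leaves the high-energy d_{x²−y²} orbital empty and maximises CFSE.

square planar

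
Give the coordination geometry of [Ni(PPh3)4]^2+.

Ligand charges: triphenylphosphine is neutral. With an overall charge of +2 the nickel centre must be in the +2 oxidation state.
Nickel is a group-10 element; Ni(II) is therefore d⁸.
With 4 monodentate ligands the coordination number is 4.
Triphenylphosphine is a strong-field ligand (high in the spectrochemical series).
A 3d d⁸ ion with strong-field ligands gains enough CFSE to favour square planar over tetrahedral.

square planar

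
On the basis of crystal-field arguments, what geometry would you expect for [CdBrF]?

Summing ligand charges against the 0 overall charge gives an oxidation state of +2 for cadmium.
Cd sits in group 12, so the d-electron count is 12 − 2 = 10.
With 2 monodentate ligands the coordination number is 2.
A d¹⁰ ion with only two ligands adopts a linear arrangement (sp hybridisation; no CFSE preference).

linear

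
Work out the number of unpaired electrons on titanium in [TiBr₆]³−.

1 unpaired electron

Each bromide is −1; balancing the −3 overall charge requires Ti(III).
Ti sits in group 4, so the d-electron count is 4 − 3 = 1.
In an octahedral field the d¹ configuration is t₂g¹e_g⁰ (only one arrangement possible), giving 1 unpaired electron.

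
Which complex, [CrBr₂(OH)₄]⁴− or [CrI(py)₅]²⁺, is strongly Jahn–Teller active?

[CrBr₂(OH)₄]⁴−

[CrBr₂(OH)₄]⁴−: Ligand charges: each bromide is −1; each hydroxide is −1. With an overall charge of −4 the chromium centre must be in the +2 oxidation state. Group 6 minus oxidation state 2 gives a d⁴ configuration. Bromide and hydroxide are weak-field ligands for a first-row metal, so the complex is high-spin. The t₂g³e_g¹ (high-spin) configuration has an unevenly filled e_g set; the Jahn–Teller theorem predicts a tetragonal distortion (typically axial elongation) to lift the degeneracy.
[CrI(py)₅]²⁺: Each iodide is −1; pyridine is neutral; balancing the +2 overall charge requires Cr(III). Cr sits in group 6, so the d-electron count is 6 − 3 = 3. The d³ configuration leaves the e_g set evenly filled (or empty) — no strong Jahn–Teller driving force.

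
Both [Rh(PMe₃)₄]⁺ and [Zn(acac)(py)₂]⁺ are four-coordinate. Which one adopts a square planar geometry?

For [Rh(PMe₃)₄]⁺: Ligand charges: trimethylphosphine is neutral. With an overall charge of +1 the rhodium centre must be in the +1 oxidation state. Rh sits in group 9, so the d-electron count is 9 − 1 = 8. A 4d d⁸ ion has a large crystal-field splitting; square planar leaves the high-energy d_{x²−y²} orbital empty and maximises CFSE. → square planar.
For [Zn(acac)(py)₂]⁺: Each acetylacetonate is −1; pyridine is neutral; balancing the +1 overall charge requires Zn(II). Group 12 minus oxidation state 2 gives a d¹⁰ configuration. A d¹⁰ ion has no crystal-field stabilisation preference between square planar and tetrahedral, so four ligands adopt the sterically favoured tetrahedral geometry. → tetrahedral.

[Rh(PMe₃)₄]⁺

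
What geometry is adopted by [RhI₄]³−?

square planar

Ligand charges: each iodide is −1. With an overall charge of −3 the rhodium centre must be in the +1 oxidation state.
Rhodium is a group-9 element; Rh(I) is therefore d⁸.
With 4 monodentate ligands the coordination number is 4.
A 4d d⁸ ion has a large crystal-field splitting; square planar leaves the high-energy d_{x²−y²} orbital empty and maximises CFSE.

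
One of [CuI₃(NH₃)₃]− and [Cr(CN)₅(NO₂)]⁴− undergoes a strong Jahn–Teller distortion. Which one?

[CuI₃(NH₃)₃]−: Ligand charges: each iodide is −1; ammonia is neutral. With an overall charge of −1 the copper centre must be in the +2 oxidation state. Copper is a group-11 element; Cu(II) is therefore d⁹. The t₂g⁶e_g³ configuration has an unevenly filled e_g set; the Jahn–Teller theorem predicts a tetragonal distortion (typically axial elongation) to lift the degeneracy.
[Cr(CN)₅(NO₂)]⁴−: Each cyanide is −1; each nitro (N-bound nitrite) is −1; balancing the −4 overall charge requires Cr(II). Group 6 minus oxidation state 2 gives a d⁴ configuration. Cyanide and nitro (N-bound nitrite) are strong-field ligands (high in the spectrochemical series) for a first-row metal, so the complex is low-spin. The d⁴ configuration leaves the e_g set evenly filled (or empty) — no strong Jahn–Teller driving force.

[CuI₃(NH₃)₃]−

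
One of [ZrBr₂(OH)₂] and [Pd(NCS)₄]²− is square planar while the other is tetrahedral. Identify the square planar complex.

For [ZrBr₂(OH)₂]: Summing ligand charges against the 0 overall charge gives an oxidation state of +4 for zirconium. Zirconium is a group-4 element; Zr(IV) is therefore d⁰. A d⁰ ion has no crystal-field stabilisation preference between square planar and tetrahedral, so four ligands adopt the sterically favoured tetrahedral geometry. → tetrahedral.
For [Pd(NCS)₄]²−: Each isothiocyanate is −1; balancing the −2 overall charge requires Pd(II). Palladium is a group-10 element; Pd(II) is therefore d⁸. A 4d d⁸ ion has a large crystal-field splitting; square planar leaves the high-energy d_{x²−y²} orbital empty and maximises CFSE. → square planar.

[Pd(NCS)₄]²−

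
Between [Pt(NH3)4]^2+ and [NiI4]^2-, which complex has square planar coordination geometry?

[Pt(NH3)4]^2+

For [Pt(NH3)4]^2+: Ligand charges: ammonia is neutral. With an overall charge of +2 the platinum centre must be in the +2 oxidation state. Pt sits in group 10, so the d-electron count is 10 − 2 = 8. A 5d d⁸ ion has a large crystal-field splitting; square planar leaves the high-energy d_{x²−y²} orbital empty and maximises CFSE. → square planar.
For [NiI4]^2-: Summing ligand charges against the −2 overall charge gives an oxidation state of +2 for nickel. Group 10 minus oxidation state 2 gives a d⁸ configuration. Iodide is a weak-field ligand. With weak-field ligands the CFSE gain from square planar is small, so a 3d d⁸ ion takes the sterically preferred tetrahedral geometry. → tetrahedral.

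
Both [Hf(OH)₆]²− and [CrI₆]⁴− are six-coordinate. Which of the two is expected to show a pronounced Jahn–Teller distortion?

[CrI₆]⁴−

[Hf(OH)₆]²−: Summing ligand charges against the −2 overall charge gives an oxidation state of +4 for hafnium. Hf sits in group 4, so the d-electron count is 4 − 4 = 0. The d⁰ configuration leaves the e_g set evenly filled (or empty) — no strong Jahn–Teller driving force.
[CrI₆]⁴−: Summing ligand charges against the −4 overall charge gives an oxidation state of +2 for chromium. Cr sits in group 6, so the d-electron count is 6 − 2 = 4. Iodide is a weak-field ligand for a first-row metal, so the complex is high-spin. The t₂g³e_g¹ (high-spin) configuration has an unevenly filled e_g set; the Jahn–Teller theorem predicts a tetragonal distortion (typically axial elongation) to lift the degeneracy.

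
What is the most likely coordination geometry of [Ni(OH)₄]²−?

Each hydroxide is −1; balancing the −2 overall charge requires Ni(II).
Nickel is a group-10 element; Ni(II) is therefore d⁸.
With 4 monodentate ligands the coordination number is 4.
Hydroxide is a weak-field ligand.
With weak-field ligands the CFSE gain from square planar is small, so a 3d d⁸ ion takes the sterically preferred tetrahedral geometry.

tetrahedral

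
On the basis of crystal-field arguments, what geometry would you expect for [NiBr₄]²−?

tetrahedral

Each bromide is −1; balancing the −2 overall charge requires Ni(II).
Group 10 minus oxidation state 2 gives a d⁸ configuration.
Coordination number: 4.
Bromide is a weak-field ligand.
With weak-field ligands the CFSE gain from square planar is small, so a 3d d⁸ ion takes the sterically preferred tetrahedral geometry.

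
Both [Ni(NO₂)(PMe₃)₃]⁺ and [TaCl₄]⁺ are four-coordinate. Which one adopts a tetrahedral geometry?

[TaCl₄]⁺

For [Ni(NO₂)(PMe₃)₃]⁺: Summing ligand charges against the +1 overall charge gives an oxidation state of +2 for nickel. Group 10 minus oxidation state 2 gives a d⁸ configuration. Nitro (N-bound nitrite) and trimethylphosphine are strong-field ligands (high in the spectrochemical series). A 3d d⁸ ion with strong-field ligands gains enough CFSE to favour square planar over tetrahedral. → square planar.
For [TaCl₄]⁺: Summing ligand charges against the +1 overall charge gives an oxidation state of +5 for tantalum. Group 5 minus oxidation state 5 gives a d⁰ configuration. A d⁰ ion has no crystal-field stabilisation preference between square planar and tetrahedral, so four ligands adopt the sterically favoured tetrahedral geometry. → tetrahedral.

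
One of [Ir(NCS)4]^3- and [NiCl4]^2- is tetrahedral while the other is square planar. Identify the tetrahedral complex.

[NiCl4]^2-

For [Ir(NCS)4]^3-: Ligand charges: each isothiocyanate is −1. With an overall charge of −3 the iridium centre must be in the +1 oxidation state. Group 9 minus oxidation state 1 gives a d⁸ configuration. A 5d d⁸ ion has a large crystal-field splitting; square planar leaves the high-energy d_{x²−y²} orbital empty and maximises CFSE. → square planar.
For [NiCl4]^2-: Ligand charges: each chloride is −1. With an overall charge of −2 the nickel centre must be in the +2 oxidation state. Ni sits in group 10, so the d-electron count is 10 − 2 = 8. Chloride is a weak-field ligand. With weak-field ligands the CFSE gain from square planar is small, so a 3d d⁸ ion takes the sterically preferred tetrahedral geometry. → tetrahedral.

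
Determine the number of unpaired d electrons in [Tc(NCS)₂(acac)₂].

Ligand charges: each isothiocyanate is −1; each acetylacetonate is −1. With an overall charge of 0 the technetium centre must be in the +4 oxidation state.
Technetium is a group-7 element; Tc(IV) is therefore d³.
Counting donor atoms: 2×isothiocyanate (monodentate) → 2 donors; 2×acetylacetonate (bidentate) → 4 donors. Coordination number = 6.
In an octahedral field the d³ configuration is t₂g³e_g⁰ (only one arrangement possible), giving 3 unpaired electrons.

3 unpaired electrons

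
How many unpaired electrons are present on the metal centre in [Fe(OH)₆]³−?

5

Ligand charges: each hydroxide is −1. With an overall charge of −3 the iron centre must be in the +3 oxidation state.
Fe sits in group 8, so the d-electron count is 8 − 3 = 5.
The spin state decides the count: Hydroxide is a weak-field ligand for a first-row metal, so the complex is high-spin.
An octahedral high-spin d⁵ ion is t₂g³e_g², giving 5 unpaired electrons.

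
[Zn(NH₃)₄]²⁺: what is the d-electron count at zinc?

Ammonia is neutral; balancing the +2 overall charge requires Zn(II).
Group 12 minus oxidation state 2 gives a d¹⁰ configuration.

d¹⁰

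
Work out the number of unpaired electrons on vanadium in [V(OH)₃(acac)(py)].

1 unpaired electron

Ligand charges: each hydroxide is −1; each acetylacetonate is −1; pyridine is neutral. With an overall charge of 0 the vanadium centre must be in the +4 oxidation state.
Group 5 minus oxidation state 4 gives a d¹ configuration.
Counting donor atoms: 3×hydroxide (monodentate) → 3 donors; 1×acetylacetonate (bidentate) → 2 donors; 1×pyridine (monodentate) → 1 donor. Coordination number = 6.
In an octahedral field the d¹ configuration is t₂g¹e_g⁰ (only one arrangement possible), giving 1 unpaired electron.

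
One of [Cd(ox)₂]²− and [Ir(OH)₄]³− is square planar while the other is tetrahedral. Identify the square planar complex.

[Ir(OH)₄]³−

For [Cd(ox)₂]²−: Ligand charges: each oxalate is −2. With an overall charge of −2 the cadmium centre must be in the +2 oxidation state. Cadmium is a group-12 element; Cd(II) is therefore d¹⁰. A d¹⁰ ion has no crystal-field stabilisation preference between square planar and tetrahedral, so four ligands adopt the sterically favoured tetrahedral geometry. → tetrahedral.
For [Ir(OH)₄]³−: Summing ligand charges against the −3 overall charge gives an oxidation state of +1 for iridium. Ir sits in group 9, so the d-electron count is 9 − 1 = 8. A 5d d⁸ ion has a large crystal-field splitting; square planar leaves the high-energy d_{x²−y²} orbital empty and maximises CFSE. → square planar.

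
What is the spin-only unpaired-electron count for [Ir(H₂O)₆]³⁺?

Water is neutral; balancing the +3 overall charge requires Ir(III).
Ir sits in group 9, so the d-electron count is 9 − 3 = 6.
The spin state decides the count: a 5d ion has a large Δₒ and is invariably low-spin.
An octahedral low-spin d⁶ ion is t₂g⁶e_g⁰, giving 0 unpaired electrons.

0 unpaired electrons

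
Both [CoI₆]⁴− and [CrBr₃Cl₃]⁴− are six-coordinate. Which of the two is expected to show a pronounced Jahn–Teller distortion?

[CoI₆]⁴−: Summing ligand charges against the −4 overall charge gives an oxidation state of +2 for cobalt. Co sits in group 9, so the d-electron count is 9 − 2 = 7. Iodide is a weak-field ligand for a first-row metal, so the complex is high-spin. The d⁷ configuration leaves the e_g set evenly filled (or empty) — no strong Jahn–Teller driving force.
[CrBr₃Cl₃]⁴−: Summing ligand charges against the −4 overall charge gives an oxidation state of +2 for chromium. Cr sits in group 6, so the d-electron count is 6 − 2 = 4. Bromide and chloride are weak-field ligands for a first-row metal, so the complex is high-spin. The t₂g³e_g¹ (high-spin) configuration has an unevenly filled e_g set; the Jahn–Teller theorem predicts a tetragonal distortion (typically axial elongation) to lift the degeneracy.

[CrBr₃Cl₃]⁴−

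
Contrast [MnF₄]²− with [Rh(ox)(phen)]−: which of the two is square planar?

[Rh(ox)(phen)]−

For [MnF₄]²−: Each fluoride is −1; balancing the −2 overall charge requires Mn(II). Manganese is a group-7 element; Mn(II) is therefore d⁵. A high-spin d⁵ ion has zero CFSE in either geometry, so four ligands adopt the sterically favoured tetrahedral geometry. → tetrahedral.
For [Rh(ox)(phen)]−: Each oxalate is −2; 1,10-phenanthroline is neutral; balancing the −1 overall charge requires Rh(I). Rhodium is a group-9 element; Rh(I) is therefore d⁸. A 4d d⁸ ion has a large crystal-field splitting; square planar leaves the high-energy d_{x²−y²} orbital empty and maximises CFSE. → square planar.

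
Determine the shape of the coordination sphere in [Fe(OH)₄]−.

Ligand charges: each hydroxide is −1. With an overall charge of −1 the iron centre must be in the +3 oxidation state.
Group 8 minus oxidation state 3 gives a d⁵ configuration.
With 4 monodentate ligands the coordination number is 4.
Hydroxide is a weak-field ligand.
A high-spin d⁵ ion has zero CFSE in either geometry, so four ligands adopt the sterically favoured tetrahedral geometry.

tetrahedral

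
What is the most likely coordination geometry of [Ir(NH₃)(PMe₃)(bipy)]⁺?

square planar

Ligand charges: ammonia is neutral; trimethylphosphine is neutral; 2,2′-bipyridine is neutral. With an overall charge of +1 the iridium centre must be in the +1 oxidation state.
Group 9 minus oxidation state 1 gives a d⁸ configuration.
Counting donor atoms: 1×ammonia (monodentate) → 1 donor; 1×trimethylphosphine (monodentate) → 1 donor; 1×2,2′-bipyridine (bidentate) → 2 donors. Coordination number = 4.
A 5d d⁸ ion has a large crystal-field splitting; square planar leaves the high-energy d_{x²−y²} orbital empty and maximises CFSE.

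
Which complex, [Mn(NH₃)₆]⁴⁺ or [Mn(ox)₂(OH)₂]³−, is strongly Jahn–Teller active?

[Mn(ox)₂(OH)₂]³−

[Mn(NH₃)₆]⁴⁺: Summing ligand charges against the +4 overall charge gives an oxidation state of +4 for manganese. Manganese is a group-7 element; Mn(IV) is therefore d³. The d³ configuration leaves the e_g set evenly filled (or empty) — no strong Jahn–Teller driving force.
[Mn(ox)₂(OH)₂]³−: Each oxalate is −2; each hydroxide is −1; balancing the −3 overall charge requires Mn(III). Group 7 minus oxidation state 3 gives a d⁴ configuration. Hydroxide and oxalate are weak-field ligands for a first-row metal, so the complex is high-spin. The t₂g³e_g¹ (high-spin) configuration has an unevenly filled e_g set; the Jahn–Teller theorem predicts a tetragonal distortion (typically axial elongation) to lift the degeneracy.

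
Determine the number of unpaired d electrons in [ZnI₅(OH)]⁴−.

0 unpaired electrons

Ligand charges: each iodide is −1; each hydroxide is −1. With an overall charge of −4 the zinc centre must be in the +2 oxidation state.
Zinc is a group-12 element; Zn(II) is therefore d¹⁰.
In an octahedral field the d¹⁰ configuration is t₂g⁶e_g⁴, giving 0 unpaired electrons.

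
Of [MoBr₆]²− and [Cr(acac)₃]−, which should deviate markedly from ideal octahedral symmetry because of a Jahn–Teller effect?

[Cr(acac)₃]−

[MoBr₆]²−: Each bromide is −1; balancing the −2 overall charge requires Mo(IV). Group 6 minus oxidation state 4 gives a d² configuration. The d² configuration leaves the e_g set evenly filled (or empty) — no strong Jahn–Teller driving force.
[Cr(acac)₃]−: Summing ligand charges against the −1 overall charge gives an oxidation state of +2 for chromium. Group 6 minus oxidation state 2 gives a d⁴ configuration. Acetylacetonate is a weak-field ligand for a first-row metal, so the complex is high-spin. The t₂g³e_g¹ (high-spin) configuration has an unevenly filled e_g set; the Jahn–Teller theorem predicts a tetragonal distortion (typically axial elongation) to lift the degeneracy.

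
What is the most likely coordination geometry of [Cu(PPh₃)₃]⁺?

trigonal planar

Ligand charges: triphenylphosphine is neutral. With an overall charge of +1 the copper centre must be in the +1 oxidation state.
Copper is a group-11 element; Cu(I) is therefore d¹⁰.
With 3 monodentate ligands the coordination number is 3.
Three ligands around a d¹⁰ centre minimise repulsion in a trigonal-planar arrangement.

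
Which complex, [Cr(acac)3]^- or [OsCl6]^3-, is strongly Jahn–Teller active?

[Cr(acac)3]^-

[Cr(acac)3]^-: Summing ligand charges against the −1 overall charge gives an oxidation state of +2 for chromium. Chromium is a group-6 element; Cr(II) is therefore d⁴. Acetylacetonate is a weak-field ligand for a first-row metal, so the complex is high-spin. The t₂g³e_g¹ (high-spin) configuration has an unevenly filled e_g set; the Jahn–Teller theorem predicts a tetragonal distortion (typically axial elongation) to lift the degeneracy.
[OsCl6]^3-: Ligand charges: each chloride is −1. With an overall charge of −3 the osmium centre must be in the +3 oxidation state. Group 8 minus oxidation state 3 gives a d⁵ configuration. A 5d ion has a large Δₒ and is invariably low-spin. The d⁵ configuration leaves the e_g set evenly filled (or empty) — no strong Jahn–Teller driving force.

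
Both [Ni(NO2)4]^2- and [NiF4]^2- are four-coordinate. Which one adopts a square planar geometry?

[Ni(NO2)4]^2-

For [Ni(NO2)4]^2-: Summing ligand charges against the −2 overall charge gives an oxidation state of +2 for nickel. Ni sits in group 10, so the d-electron count is 10 − 2 = 8. Nitro (N-bound nitrite) is a strong-field ligand (high in the spectrochemical series). A 3d d⁸ ion with strong-field ligands gains enough CFSE to favour square planar over tetrahedral. → square planar.
For [NiF4]^2-: Ligand charges: each fluoride is −1. With an overall charge of −2 the nickel centre must be in the +2 oxidation state. Group 10 minus oxidation state 2 gives a d⁸ configuration. Fluoride is a weak-field ligand. With weak-field ligands the CFSE gain from square planar is small, so a 3d d⁸ ion takes the sterically preferred tetrahedral geometry. → tetrahedral.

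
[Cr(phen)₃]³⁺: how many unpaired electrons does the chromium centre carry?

Ligand charges: 1,10-phenanthroline is neutral. With an overall charge of +3 the chromium centre must be in the +3 oxidation state.
Group 6 minus oxidation state 3 gives a d³ configuration.
Counting donor atoms: 3×1,10-phenanthroline (bidentate) → 6 donors. Coordination number = 6.
In an octahedral field the d³ configuration is t₂g³e_g⁰ (only one arrangement possible), giving 3 unpaired electrons.

3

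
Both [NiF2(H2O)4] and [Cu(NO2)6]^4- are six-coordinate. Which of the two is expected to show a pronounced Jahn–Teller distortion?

[NiF2(H2O)4]: Summing ligand charges against the 0 overall charge gives an oxidation state of +2 for nickel. Ni sits in group 10, so the d-electron count is 10 − 2 = 8. The d⁸ configuration leaves the e_g set evenly filled (or empty) — no strong Jahn–Teller driving force.
[Cu(NO2)6]^4-: Each nitro (N-bound nitrite) is −1; balancing the −4 overall charge requires Cu(II). Group 11 minus oxidation state 2 gives a d⁹ configuration. The t₂g⁶e_g³ configuration has an unevenly filled e_g set; the Jahn–Teller theorem predicts a tetragonal distortion (typically axial elongation) to lift the degeneracy.

[Cu(NO2)6]^4-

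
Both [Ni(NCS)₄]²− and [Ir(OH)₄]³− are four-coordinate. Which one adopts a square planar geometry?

[Ir(OH)₄]³−

For [Ni(NCS)₄]²−: Summing ligand charges against the −2 overall charge gives an oxidation state of +2 for nickel. Nickel is a group-10 element; Ni(II) is therefore d⁸. Isothiocyanate is a weak-field ligand. With weak-field ligands the CFSE gain from square planar is small, so a 3d d⁸ ion takes the sterically preferred tetrahedral geometry. → tetrahedral.
For [Ir(OH)₄]³−: Ligand charges: each hydroxide is −1. With an overall charge of −3 the iridium centre must be in the +1 oxidation state. Iridium is a group-9 element; Ir(I) is therefore d⁸. A 5d d⁸ ion has a large crystal-field splitting; square planar leaves the high-energy d_{x²−y²} orbital empty and maximises CFSE. → square planar.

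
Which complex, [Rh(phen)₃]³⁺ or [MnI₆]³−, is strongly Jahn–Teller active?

[Rh(phen)₃]³⁺: Summing ligand charges against the +3 overall charge gives an oxidation state of +3 for rhodium. Rhodium is a group-9 element; Rh(III) is therefore d⁶. A 4d ion has a large Δₒ and is invariably low-spin. The d⁶ configuration leaves the e_g set evenly filled (or empty) — no strong Jahn–Teller driving force.
[MnI₆]³−: Each iodide is −1; balancing the −3 overall charge requires Mn(III). Mn sits in group 7, so the d-electron count is 7 − 3 = 4. Iodide is a weak-field ligand for a first-row metal, so the complex is high-spin. The t₂g³e_g¹ (high-spin) configuration has an unevenly filled e_g set; the Jahn–Teller theorem predicts a tetragonal distortion (typically axial elongation) to lift the degeneracy.

[MnI₆]³−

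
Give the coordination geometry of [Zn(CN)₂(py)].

Summing ligand charges against the 0 overall charge gives an oxidation state of +2 for zinc.
Group 12 minus oxidation state 2 gives a d¹⁰ configuration.
With 3 monodentate ligands the coordination number is 3.
Three ligands around a d¹⁰ centre minimise repulsion in a trigonal-planar arrangement.

trigonal planar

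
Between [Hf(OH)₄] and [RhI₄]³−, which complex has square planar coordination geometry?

For [Hf(OH)₄]: Ligand charges: each hydroxide is −1. With an overall charge of 0 the hafnium centre must be in the +4 oxidation state. Hf sits in group 4, so the d-electron count is 4 − 4 = 0. A d⁰ ion has no crystal-field stabilisation preference between square planar and tetrahedral, so four ligands adopt the sterically favoured tetrahedral geometry. → tetrahedral.
For [RhI₄]³−: Ligand charges: each iodide is −1. With an overall charge of −3 the rhodium centre must be in the +1 oxidation state. Rh sits in group 9, so the d-electron count is 9 − 1 = 8. A 4d d⁸ ion has a large crystal-field splitting; square planar leaves the high-energy d_{x²−y²} orbital empty and maximises CFSE. → square planar.

[RhI₄]³−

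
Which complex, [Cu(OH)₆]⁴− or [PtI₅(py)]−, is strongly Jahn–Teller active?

[Cu(OH)₆]⁴−: Ligand charges: each hydroxide is −1. With an overall charge of −4 the copper centre must be in the +2 oxidation state. Cu sits in group 11, so the d-electron count is 11 − 2 = 9. The t₂g⁶e_g³ configuration has an unevenly filled e_g set; the Jahn–Teller theorem predicts a tetragonal distortion (typically axial elongation) to lift the degeneracy.
[PtI₅(py)]−: Summing ligand charges against the −1 overall charge gives an oxidation state of +4 for platinum. Pt sits in group 10, so the d-electron count is 10 − 4 = 6. A 5d ion has a large Δₒ and is invariably low-spin. The d⁶ configuration leaves the e_g set evenly filled (or empty) — no strong Jahn–Teller driving force.

[Cu(OH)₆]⁴−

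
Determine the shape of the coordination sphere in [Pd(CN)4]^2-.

Ligand charges: each cyanide is −1. With an overall charge of −2 the palladium centre must be in the +2 oxidation state.
Palladium is a group-10 element; Pd(II) is therefore d⁸.
Coordination number: 4.
A 4d d⁸ ion has a large crystal-field splitting; square planar leaves the high-energy d_{x²−y²} orbital empty and maximises CFSE.

square planar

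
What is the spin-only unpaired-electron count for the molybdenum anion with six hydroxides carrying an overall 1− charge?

1 unpaired electron

Summing ligand charges against the −1 overall charge gives an oxidation state of +5 for molybdenum.
Group 6 minus oxidation state 5 gives a d¹ configuration.
In an octahedral field the d¹ configuration is t₂g¹e_g⁰ (only one arrangement possible), giving 1 unpaired electron.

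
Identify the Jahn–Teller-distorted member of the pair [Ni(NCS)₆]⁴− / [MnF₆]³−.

[MnF₆]³−

[Ni(NCS)₆]⁴−: Each isothiocyanate is −1; balancing the −4 overall charge requires Ni(II). Group 10 minus oxidation state 2 gives a d⁸ configuration. The d⁸ configuration leaves the e_g set evenly filled (or empty) — no strong Jahn–Teller driving force.
[MnF₆]³−: Summing ligand charges against the −3 overall charge gives an oxidation state of +3 for manganese. Mn sits in group 7, so the d-electron count is 7 − 3 = 4. Fluoride is a weak-field ligand for a first-row metal, so the complex is high-spin. The t₂g³e_g¹ (high-spin) configuration has an unevenly filled e_g set; the Jahn–Teller theorem predicts a tetragonal distortion (typically axial elongation) to lift the degeneracy.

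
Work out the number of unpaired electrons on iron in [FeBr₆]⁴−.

4

Each bromide is −1; balancing the −4 overall charge requires Fe(II).
Group 8 minus oxidation state 2 gives a d⁶ configuration.
The spin state decides the count: Bromide is a weak-field ligand for a first-row metal, so the complex is high-spin.
An octahedral high-spin d⁶ ion is t₂g⁴e_g², giving 4 unpaired electrons.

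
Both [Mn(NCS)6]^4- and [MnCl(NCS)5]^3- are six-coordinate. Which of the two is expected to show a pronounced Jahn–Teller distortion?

[Mn(NCS)6]^4-: Ligand charges: each isothiocyanate is −1. With an overall charge of −4 the manganese centre must be in the +2 oxidation state. Mn sits in group 7, so the d-electron count is 7 − 2 = 5. Isothiocyanate is a weak-field ligand for a first-row metal, so the complex is high-spin. The d⁵ configuration leaves the e_g set evenly filled (or empty) — no strong Jahn–Teller driving force.
[MnCl(NCS)5]^3-: Ligand charges: each chloride is −1; each isothiocyanate is −1. With an overall charge of −3 the manganese centre must be in the +3 oxidation state. Manganese is a group-7 element; Mn(III) is therefore d⁴. Chloride and isothiocyanate are weak-field ligands for a first-row metal, so the complex is high-spin. The t₂g³e_g¹ (high-spin) configuration has an unevenly filled e_g set; the Jahn–Teller theorem predicts a tetragonal distortion (typically axial elongation) to lift the degeneracy.

[MnCl(NCS)5]^3-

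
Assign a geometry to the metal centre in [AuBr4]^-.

Ligand charges: each bromide is −1. With an overall charge of −1 the gold centre must be in the +3 oxidation state.
Gold is a group-11 element; Au(III) is therefore d⁸.
With 4 monodentate ligands the coordination number is 4.
A 5d d⁸ ion has a large crystal-field splitting; square planar leaves the high-energy d_{x²−y²} orbital empty and maximises CFSE.

square planar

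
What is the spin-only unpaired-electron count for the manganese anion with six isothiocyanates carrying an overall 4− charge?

Each isothiocyanate is −1; balancing the −4 overall charge requires Mn(II).
Group 7 minus oxidation state 2 gives a d⁵ configuration.
The spin state decides the count: Isothiocyanate is a weak-field ligand for a first-row metal, so the complex is high-spin.
An octahedral high-spin d⁵ ion is t₂g³e_g², giving 5 unpaired electrons.

5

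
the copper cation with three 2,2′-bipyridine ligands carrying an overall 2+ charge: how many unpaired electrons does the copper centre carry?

2,2′-bipyridine is neutral; balancing the +2 overall charge requires Cu(II).
Group 11 minus oxidation state 2 gives a d⁹ configuration.
Counting donor atoms: 3×2,2′-bipyridine (bidentate) → 6 donors. Coordination number = 6.
In an octahedral field the d⁹ configuration is t₂g⁶e_g³ (only one arrangement possible), giving 1 unpaired electron.

1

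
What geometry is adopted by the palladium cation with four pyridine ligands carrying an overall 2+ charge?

square planar

Summing ligand charges against the +2 overall charge gives an oxidation state of +2 for palladium.
Pd sits in group 10, so the d-electron count is 10 − 2 = 8.
With 4 monodentate ligands the coordination number is 4.
A 4d d⁸ ion has a large crystal-field splitting; square planar leaves the high-energy d_{x²−y²} orbital empty and maximises CFSE.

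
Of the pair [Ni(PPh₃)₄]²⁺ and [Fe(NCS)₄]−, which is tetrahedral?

For [Ni(PPh₃)₄]²⁺: Summing ligand charges against the +2 overall charge gives an oxidation state of +2 for nickel. Nickel is a group-10 element; Ni(II) is therefore d⁸. Triphenylphosphine is a strong-field ligand (high in the spectrochemical series). A 3d d⁸ ion with strong-field ligands gains enough CFSE to favour square planar over tetrahedral. → square planar.
For [Fe(NCS)₄]−: Each isothiocyanate is −1; balancing the −1 overall charge requires Fe(III). Group 8 minus oxidation state 3 gives a d⁵ configuration. A high-spin d⁵ ion has zero CFSE in either geometry, so four ligands adopt the sterically favoured tetrahedral geometry. → tetrahedral.

[Fe(NCS)₄]−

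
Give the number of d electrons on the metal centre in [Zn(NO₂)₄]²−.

d10

Ligand charges: each nitro (N-bound nitrite) is −1. With an overall charge of −2 the zinc centre must be in the +2 oxidation state.
Zn sits in group 12, so the d-electron count is 12 − 2 = 10.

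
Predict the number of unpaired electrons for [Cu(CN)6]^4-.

Summing ligand charges against the −4 overall charge gives an oxidation state of +2 for copper.
Group 11 minus oxidation state 2 gives a d⁹ configuration.
In an octahedral field the d⁹ configuration is t₂g⁶e_g³ (only one arrangement possible), giving 1 unpaired electron.

1 unpaired electron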